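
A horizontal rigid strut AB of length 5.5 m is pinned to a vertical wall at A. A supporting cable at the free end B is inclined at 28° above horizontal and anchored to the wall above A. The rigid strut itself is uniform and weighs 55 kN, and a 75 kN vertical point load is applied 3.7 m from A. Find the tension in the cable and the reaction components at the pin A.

ΣM about A: T·sin28°·5.5 − 55·2.75 − 75·3.7 = 0 → T = 428.75/(5.5·0.469472) = 166.047 ≈ 166.0 kN.
ΣF_x = 0: A_x − T·cos28° = 0 → A_x = 166.047 × 0.882948 = 146.6 kN.
ΣF_y = 0: A_y + T·sin28° − 55 − 75 = 0 → A_y = 130 − 166.047 × 0.469472 = 52.05 kN.

T = 166.0 kN, A_x = 146.6 kN, A_y = 52.05 kN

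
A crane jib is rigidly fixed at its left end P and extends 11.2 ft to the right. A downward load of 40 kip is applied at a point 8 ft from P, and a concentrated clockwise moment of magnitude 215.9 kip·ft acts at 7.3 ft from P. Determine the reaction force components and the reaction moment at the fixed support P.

P_x = 0, P_y = 40.00 kip, M_P = 535.9 kip·ft

ΣF_x = 0: P_x = 0.
ΣF_y = 0: P_y − 40 = 0 → P_y = 40.00 kip.
ΣM about P: M_P − 40·8 − 215.9 = 0 → M_P = 535.9 kip·ft.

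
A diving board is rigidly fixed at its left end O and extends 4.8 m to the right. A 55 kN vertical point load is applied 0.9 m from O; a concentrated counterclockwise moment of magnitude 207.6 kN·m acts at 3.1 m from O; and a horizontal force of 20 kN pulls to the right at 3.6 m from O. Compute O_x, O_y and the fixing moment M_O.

O_x = -20.00 kN, O_y = 55.00 kN, M_O = -158.1 kN·m

ΣF_x = 0: O_x + 20 = 0 → O_x = -20.00 kN.
ΣF_y = 0: O_y − 55 = 0 → O_y = 55.00 kN.
ΣM about O: M_O − 55·0.9 + 207.6 = 0 → M_O = -158.1 kN·m.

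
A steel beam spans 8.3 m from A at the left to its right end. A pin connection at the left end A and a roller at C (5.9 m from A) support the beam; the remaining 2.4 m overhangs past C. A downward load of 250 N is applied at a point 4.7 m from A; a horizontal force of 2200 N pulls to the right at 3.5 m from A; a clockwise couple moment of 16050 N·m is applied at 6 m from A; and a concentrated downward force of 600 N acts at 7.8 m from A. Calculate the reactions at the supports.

Taking moments about A: C_y·5.9 − 250·4.7 − 16050 − 600·7.8 = 0 → C_y = 21905/5.9 = 3712.71 ≈ 3713 N.
ΣF_y = 0: A_y + 3712.71 − 250 − 600 = 0 → A_y = -2863 N.
ΣF_x = 0: A_x + 2200 = 0 → A_x = -2200 N.

A_x = -2200 N, A_y = -2863 N, C_y = 3713 N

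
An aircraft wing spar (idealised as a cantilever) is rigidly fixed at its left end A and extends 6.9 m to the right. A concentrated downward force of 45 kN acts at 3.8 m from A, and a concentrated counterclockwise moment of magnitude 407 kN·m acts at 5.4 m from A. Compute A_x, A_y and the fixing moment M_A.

A_x = 0, A_y = 45.00 kN, M_A = -236.0 kN·m

ΣF_x = 0: A_x = 0.
ΣF_y = 0: A_y − 45 = 0 → A_y = 45.00 kN.
ΣM about A: M_A − 45·3.8 + 407 = 0 → M_A = -236.0 kN·m.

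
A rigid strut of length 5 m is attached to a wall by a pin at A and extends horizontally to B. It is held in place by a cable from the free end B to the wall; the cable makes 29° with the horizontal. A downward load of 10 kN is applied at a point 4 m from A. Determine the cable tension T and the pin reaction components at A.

T = 16.50 kN, A_x = 14.43 kN, A_y = 2.000 kN

ΣM about A: T·sin29°·5 − 10·4 = 0 → T = 40/(5·0.48481) = 16.5013 ≈ 16.50 kN.
ΣF_x = 0: A_x − T·cos29° = 0 → A_x = 16.5013 × 0.87462 = 14.43 kN.
ΣF_y = 0: A_y + T·sin29° − 10 = 0 → A_y = 10 − 16.5013 × 0.48481 = 2.000 kN.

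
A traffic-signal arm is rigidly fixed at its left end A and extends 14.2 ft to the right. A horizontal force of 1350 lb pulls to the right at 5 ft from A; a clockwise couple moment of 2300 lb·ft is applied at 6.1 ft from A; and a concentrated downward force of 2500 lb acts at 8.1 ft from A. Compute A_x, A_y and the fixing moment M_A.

ΣF_x = 0: A_x + 1350 = 0 → A_x = -1350 lb.
ΣF_y = 0: A_y − 2500 = 0 → A_y = 2500 lb.
ΣM about A: M_A − 2300 − 2500·8.1 = 0 → M_A = 22550 lb·ft.

A_x = -1350 lb, A_y = 2500 lb, M_A = 22550 lb·ft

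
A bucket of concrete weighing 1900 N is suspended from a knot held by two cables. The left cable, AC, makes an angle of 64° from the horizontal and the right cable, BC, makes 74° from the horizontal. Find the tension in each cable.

ΣF_x = 0: −T_AC·cos64° + T_BC·cos74° = 0 → T_BC = 1.59039·T_AC.
ΣF_y = 0: T_AC·sin64° + T_BC·sin74° = 1900.
Substitute: T_AC·(0.898794 + 1.59039·0.961262) = 1900 → T_AC = 782.674 ≈ 782.7 N.
Then T_BC = 1.59039 × 782.674 = 1245 N.

T_AC = 782.7 N, T_BC = 1245 N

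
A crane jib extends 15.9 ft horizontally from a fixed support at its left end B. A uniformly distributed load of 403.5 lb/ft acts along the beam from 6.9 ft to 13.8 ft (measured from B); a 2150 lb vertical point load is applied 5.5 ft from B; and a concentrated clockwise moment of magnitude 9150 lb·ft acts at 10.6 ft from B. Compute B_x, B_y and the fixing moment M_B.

B_x = 0, B_y = 4934 lb, M_B = 49790 lb·ft

Resultant of the distributed load: 403.5 × 6.9 = 2784.15 lb at 10.35 ft from B.
ΣF_x = 0: B_x = 0.
ΣF_y = 0: B_y − 403.5·6.9 − 2150 = 0 → B_y = 4934 lb.
ΣM about B: M_B − (403.5·6.9)·10.35 − 2150·5.5 − 9150 = 0 → M_B = 49790 lb·ft.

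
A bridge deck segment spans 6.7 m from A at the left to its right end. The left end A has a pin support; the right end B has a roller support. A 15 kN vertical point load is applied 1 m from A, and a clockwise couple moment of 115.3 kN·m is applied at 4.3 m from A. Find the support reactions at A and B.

ΣM about A: B_y·6.7 − 15·1 − 115.3 = 0 → B_y = 130.3/6.7 = 19.4478 ≈ 19.45 kN.
ΣF_y = 0: A_y + 19.4478 − 15 = 0 → A_y = -4.448 kN.
ΣF_x = 0: no horizontal applied forces, so A_x = 0.

A_x = 0, A_y = -4.448 kN, B_y = 19.45 kN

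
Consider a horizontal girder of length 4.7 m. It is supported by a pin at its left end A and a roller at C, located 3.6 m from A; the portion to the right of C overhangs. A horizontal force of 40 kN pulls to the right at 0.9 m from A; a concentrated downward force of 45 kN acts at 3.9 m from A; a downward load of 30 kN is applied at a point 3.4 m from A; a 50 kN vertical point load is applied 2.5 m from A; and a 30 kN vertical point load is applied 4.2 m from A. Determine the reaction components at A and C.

A_x = -40.00 kN, A_y = 8.194 kN, C_y = 146.8 kN

Taking moments about A: C_y·3.6 − 45·3.9 − 30·3.4 − 50·2.5 − 30·4.2 = 0 → C_y = 528.5/3.6 = 146.806 ≈ 146.8 kN.
ΣF_y = 0: A_y + 146.806 − 45 − 30 − 50 − 30 = 0 → A_y = 8.194 kN.
ΣF_x = 0: A_x + 40 = 0 → A_x = -40.00 kN.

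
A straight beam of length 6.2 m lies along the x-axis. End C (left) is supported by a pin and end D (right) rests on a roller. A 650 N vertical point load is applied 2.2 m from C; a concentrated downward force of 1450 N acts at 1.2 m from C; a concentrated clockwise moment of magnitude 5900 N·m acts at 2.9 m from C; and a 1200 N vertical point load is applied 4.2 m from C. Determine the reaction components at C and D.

ΣM about C: D_y·6.2 − 650·2.2 − 1450·1.2 − 5900 − 1200·4.2 = 0 → D_y = 14110/6.2 = 2275.81 ≈ 2276 N.
ΣF_y = 0: C_y + 2275.81 − 650 − 1450 − 1200 = 0 → C_y = 1024 N.
ΣF_x = 0: no horizontal applied forces, so C_x = 0.

C_x = 0, C_y = 1024 N, D_y = 2276 N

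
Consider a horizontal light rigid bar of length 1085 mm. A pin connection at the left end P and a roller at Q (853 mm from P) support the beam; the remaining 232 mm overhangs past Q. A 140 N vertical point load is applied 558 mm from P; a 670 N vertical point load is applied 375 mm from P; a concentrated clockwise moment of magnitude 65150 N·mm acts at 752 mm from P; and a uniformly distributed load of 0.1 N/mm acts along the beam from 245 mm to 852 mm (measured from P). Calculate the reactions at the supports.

Resultant of the distributed load: 0.1 × 607 = 60.7 N at 548.5 mm from P.
Taking moments about P: Q_y·853 − 140·558 − 670·375 − 65150 − (0.1·607)·548.5 = 0 → Q_y = 427813.95/853 = 501.54 ≈ 501.5 N.
ΣF_y = 0: P_y + 501.54 − 140 − 670 − 0.1·607 = 0 → P_y = 369.2 N.
ΣF_x = 0: no horizontal applied forces, so P_x = 0.

P_x = 0, P_y = 369.2 N, Q_y = 501.5 N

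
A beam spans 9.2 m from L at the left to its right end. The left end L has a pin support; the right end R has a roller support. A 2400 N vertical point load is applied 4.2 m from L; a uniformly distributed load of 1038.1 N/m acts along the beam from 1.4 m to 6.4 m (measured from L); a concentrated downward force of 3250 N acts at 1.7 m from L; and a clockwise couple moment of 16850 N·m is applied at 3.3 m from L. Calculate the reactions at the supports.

Resultant of the distributed load: 1038.1 × 5 = 5190.5 N at 3.9 m from L.
ΣM about L: R_y·9.2 − 2400·4.2 − (1038.1·5)·3.9 − 3250·1.7 − 16850 = 0 → R_y = 52697.95/9.2 = 5728.04 ≈ 5728 N.
ΣF_y = 0: L_y + 5728.04 − 2400 − 1038.1·5 − 3250 = 0 → L_y = 5112 N.
ΣF_x = 0: no horizontal applied forces, so L_x = 0.

L_x = 0, L_y = 5112 N, R_y = 5728 N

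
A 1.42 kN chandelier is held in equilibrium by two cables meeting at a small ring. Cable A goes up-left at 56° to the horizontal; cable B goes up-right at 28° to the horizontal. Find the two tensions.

T_A = 1.261 kN, T_B = 0.7984 kN

ΣF_x = 0: −T_A·cos56° + T_B·cos28° = 0 → T_B = 0.633325·T_A.
ΣF_y = 0: T_A·sin56° + T_B·sin28° = 1.42.
Substitute: T_A·(0.829038 + 0.633325·0.469472) = 1.42 → T_A = 1.26069 ≈ 1.261 kN.
Then T_B = 0.633325 × 1.26069 = 0.7984 kN.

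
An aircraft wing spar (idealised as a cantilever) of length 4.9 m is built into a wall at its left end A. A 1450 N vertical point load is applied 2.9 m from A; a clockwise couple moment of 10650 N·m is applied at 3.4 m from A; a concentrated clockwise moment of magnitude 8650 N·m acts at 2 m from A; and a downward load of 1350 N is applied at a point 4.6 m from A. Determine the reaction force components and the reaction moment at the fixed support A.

ΣF_x = 0: A_x = 0.
ΣF_y = 0: A_y − 1450 − 1350 = 0 → A_y = 2800 N.
ΣM about A: M_A − 1450·2.9 − 10650 − 8650 − 1350·4.6 = 0 → M_A = 29720 N·m.

A_x = 0, A_y = 2800 N, M_A = 29720 N·m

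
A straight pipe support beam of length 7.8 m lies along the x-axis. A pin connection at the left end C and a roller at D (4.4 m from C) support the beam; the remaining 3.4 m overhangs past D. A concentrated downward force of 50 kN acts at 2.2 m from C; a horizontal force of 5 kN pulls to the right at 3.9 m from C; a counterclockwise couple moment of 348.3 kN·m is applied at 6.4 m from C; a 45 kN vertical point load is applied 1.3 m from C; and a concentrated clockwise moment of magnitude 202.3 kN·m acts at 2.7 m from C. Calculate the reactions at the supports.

C_x = -5.000 kN, C_y = 89.89 kN, D_y = 5.114 kN

ΣM about C: D_y·4.4 − 50·2.2 + 348.3 − 45·1.3 − 202.3 = 0 → D_y = 22.5/4.4 = 5.11364 ≈ 5.114 kN.
ΣF_y = 0: C_y + 5.11364 − 50 − 45 = 0 → C_y = 89.89 kN.
ΣF_x = 0: C_x + 5 = 0 → C_x = -5.000 kN.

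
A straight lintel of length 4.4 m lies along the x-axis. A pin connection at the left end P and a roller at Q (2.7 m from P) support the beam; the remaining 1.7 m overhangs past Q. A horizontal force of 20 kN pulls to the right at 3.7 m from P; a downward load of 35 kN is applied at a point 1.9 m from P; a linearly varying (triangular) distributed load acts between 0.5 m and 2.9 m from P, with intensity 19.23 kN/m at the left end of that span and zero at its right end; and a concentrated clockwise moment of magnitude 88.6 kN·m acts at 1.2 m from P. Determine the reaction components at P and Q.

P_x = -20.00 kN, P_y = -10.48 kN, Q_y = 68.56 kN

Resultant of the triangular load: ½ × 19.23 × 2.4 = 23.076 kN, acting at 1.3 m from P (one-third of the span from the peak).
Moments about P: Q_y·2.7 − 35·1.9 − (½·19.23·2.4)·1.3 − 88.6 = 0 → Q_y = 185.0988/2.7 = 68.5551 ≈ 68.56 kN.
ΣF_y = 0: P_y + 68.5551 − 35 − ½·19.23·2.4 = 0 → P_y = -10.48 kN.
ΣF_x = 0: P_x + 20 = 0 → P_x = -20.00 kN.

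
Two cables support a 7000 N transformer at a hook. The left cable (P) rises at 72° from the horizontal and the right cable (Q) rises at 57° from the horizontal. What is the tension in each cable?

T_P = 4906 N, T_Q = 2783 N

ΣF_x = 0: −T_P·cos72° + T_Q·cos57° = 0 → T_Q = 0.567379·T_P.
ΣF_y = 0: T_P·sin72° + T_Q·sin57° = 7000.
Substitute: T_P·(0.951057 + 0.567379·0.838671) = 7000 → T_P = 4905.74 ≈ 4906 N.
Then T_Q = 0.567379 × 4905.74 = 2783 N.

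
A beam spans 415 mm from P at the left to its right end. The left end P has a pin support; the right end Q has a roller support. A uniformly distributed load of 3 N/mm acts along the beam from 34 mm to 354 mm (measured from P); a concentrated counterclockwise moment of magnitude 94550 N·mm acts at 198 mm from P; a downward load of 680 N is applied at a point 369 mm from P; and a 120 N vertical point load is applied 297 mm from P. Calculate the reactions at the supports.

P_x = 0, P_y = 848.6 N, Q_y = 911.4 N

Resultant of the distributed load: 3 × 320 = 960 N at 194 mm from P.
Taking moments about P: Q_y·415 − (3·320)·194 + 94550 − 680·369 − 120·297 = 0 → Q_y = 378250/415 = 911.446 ≈ 911.4 N.
ΣF_y = 0: P_y + 911.446 − 3·320 − 680 − 120 = 0 → P_y = 848.6 N.
ΣF_x = 0: no horizontal applied forces, so P_x = 0.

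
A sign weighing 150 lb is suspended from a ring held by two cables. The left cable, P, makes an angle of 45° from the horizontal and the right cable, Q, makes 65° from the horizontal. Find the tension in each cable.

ΣF_x = 0: −T_P·cos45° + T_Q·cos65° = 0 → T_Q = 1.67316·T_P.
ΣF_y = 0: T_P·sin45° + T_Q·sin65° = 150.
Substitute: T_P·(0.707107 + 1.67316·0.906308) = 150 → T_P = 67.461 ≈ 67.46 lb.
Then T_Q = 1.67316 × 67.461 = 112.9 lb.

T_P = 67.46 lb, T_Q = 112.9 lb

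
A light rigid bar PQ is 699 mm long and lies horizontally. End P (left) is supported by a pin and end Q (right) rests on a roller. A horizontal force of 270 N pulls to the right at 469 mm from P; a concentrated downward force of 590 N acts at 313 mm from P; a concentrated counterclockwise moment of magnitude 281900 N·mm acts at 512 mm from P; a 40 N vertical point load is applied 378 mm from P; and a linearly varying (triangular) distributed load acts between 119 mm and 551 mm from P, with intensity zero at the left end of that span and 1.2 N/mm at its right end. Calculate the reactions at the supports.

P_x = -270.0 N, P_y = 855.7 N, Q_y = 33.45 N

Resultant of the triangular load: ½ × 1.2 × 432 = 259.2 N, acting at 407 mm from P (one-third of the span from the peak).
Moments about P: Q_y·699 − 590·313 + 281900 − 40·378 − (½·1.2·432)·407 = 0 → Q_y = 23384.4/699 = 33.4541 ≈ 33.45 N.
ΣF_y = 0: P_y + 33.4541 − 590 − 40 − ½·1.2·432 = 0 → P_y = 855.7 N.
ΣF_x = 0: P_x + 270 = 0 → P_x = -270.0 N.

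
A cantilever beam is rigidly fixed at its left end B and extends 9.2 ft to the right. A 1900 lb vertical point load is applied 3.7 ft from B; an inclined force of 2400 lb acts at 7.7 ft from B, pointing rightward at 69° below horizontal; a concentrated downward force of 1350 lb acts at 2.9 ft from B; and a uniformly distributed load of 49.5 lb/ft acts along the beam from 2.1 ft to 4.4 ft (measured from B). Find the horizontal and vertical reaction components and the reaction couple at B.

B_x = -860.1 lb, B_y = 5604 lb, M_B = 28570 lb·ft

Resultant of the distributed load: 49.5 × 2.3 = 113.85 lb at 3.25 ft from B.
ΣF_x = 0: B_x + 2400·cos69° = 0 → B_x = -860.1 lb.
ΣF_y = 0: B_y − 1900 − 2400·sin69° − 1350 − 49.5·2.3 = 0 → B_y = 5604 lb.
ΣM about B: M_B − 1900·3.7 − 2400·sin69°·7.7 − 1350·2.9 − (49.5·2.3)·3.25 = 0 → M_B = 28570 lb·ft.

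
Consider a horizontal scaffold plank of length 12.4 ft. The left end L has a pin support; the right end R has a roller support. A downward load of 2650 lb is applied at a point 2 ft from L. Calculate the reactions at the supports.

L_x = 0, L_y = 2223 lb, R_y = 427.4 lb

Taking moments about L: R_y·12.4 − 2650·2 = 0 → R_y = 5300/12.4 = 427.419 ≈ 427.4 lb.
ΣF_y = 0: L_y + 427.419 − 2650 = 0 → L_y = 2223 lb.
ΣF_x = 0: no horizontal applied forces, so L_x = 0.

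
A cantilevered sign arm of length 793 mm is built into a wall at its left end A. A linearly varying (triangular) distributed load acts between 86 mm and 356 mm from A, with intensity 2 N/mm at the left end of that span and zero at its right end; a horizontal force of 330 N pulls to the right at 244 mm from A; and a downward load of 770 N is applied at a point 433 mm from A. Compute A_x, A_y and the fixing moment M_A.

Resultant of the triangular load: ½ × 2 × 270 = 270 N, acting at 176 mm from A (one-third of the span from the peak).
ΣF_x = 0: A_x + 330 = 0 → A_x = -330.0 N.
ΣF_y = 0: A_y − ½·2·270 − 770 = 0 → A_y = 1040 N.
ΣM about A: M_A − (½·2·270)·176 − 770·433 = 0 → M_A = 380900 N·mm.

A_x = -330.0 N, A_y = 1040 N, M_A = 380900 N·mm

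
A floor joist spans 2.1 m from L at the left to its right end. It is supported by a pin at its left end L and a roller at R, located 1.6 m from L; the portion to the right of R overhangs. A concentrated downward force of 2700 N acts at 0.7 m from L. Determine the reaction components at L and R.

L_x = 0, L_y = 1519 N, R_y = 1181 N

ΣM about L: R_y·1.6 − 2700·0.7 = 0 → R_y = 1890/1.6 = 1181.25 ≈ 1181 N.
ΣF_y = 0: L_y + 1181.25 − 2700 = 0 → L_y = 1519 N.
ΣF_x = 0: no horizontal applied forces, so L_x = 0.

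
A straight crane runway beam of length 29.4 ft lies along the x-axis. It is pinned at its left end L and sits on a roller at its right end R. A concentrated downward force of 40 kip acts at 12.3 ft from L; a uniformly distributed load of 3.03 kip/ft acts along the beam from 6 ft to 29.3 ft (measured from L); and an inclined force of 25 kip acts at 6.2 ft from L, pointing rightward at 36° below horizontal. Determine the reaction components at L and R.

L_x = -20.23 kip, L_y = 63.08 kip, R_y = 62.22 kip

Resultant of the distributed load: 3.03 × 23.3 = 70.599 kip at 17.65 ft from L.
Moments about L: R_y·29.4 − 40·12.3 − (3.03·23.3)·17.65 − 25·sin36°·6.2 = 0 → R_y = 1829.18/29.4 = 62.217 ≈ 62.22 kip.
ΣF_y = 0: L_y + 62.217 − 40 − 3.03·23.3 − 25·sin36° = 0 → L_y = 63.08 kip.
ΣF_x = 0: L_x + 25·cos36° = 0 → L_x = -20.23 kip.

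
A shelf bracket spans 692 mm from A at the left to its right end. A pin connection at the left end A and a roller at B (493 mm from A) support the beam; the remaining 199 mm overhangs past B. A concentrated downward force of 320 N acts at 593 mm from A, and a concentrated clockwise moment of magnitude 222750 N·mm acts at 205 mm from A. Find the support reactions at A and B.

Taking moments about A: B_y·493 − 320·593 − 222750 = 0 → B_y = 412510/493 = 836.734 ≈ 836.7 N.
ΣF_y = 0: A_y + 836.734 − 320 = 0 → A_y = -516.7 N.
ΣF_x = 0: no horizontal applied forces, so A_x = 0.

A_x = 0, A_y = -516.7 N, B_y = 836.7 N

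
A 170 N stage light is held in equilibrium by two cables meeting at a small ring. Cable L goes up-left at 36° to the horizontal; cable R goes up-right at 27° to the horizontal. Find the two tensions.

T_L = 170.0 N, T_R = 154.4 N

ΣF_x = 0: −T_L·cos36° + T_R·cos27° = 0 → T_R = 0.907981·T_L.
ΣF_y = 0: T_L·sin36° + T_R·sin27° = 170.
Substitute: T_L·(0.587785 + 0.907981·0.45399) = 170 → T_L = 170.0 N.
Then T_R = 0.907981 × 170 = 154.4 N.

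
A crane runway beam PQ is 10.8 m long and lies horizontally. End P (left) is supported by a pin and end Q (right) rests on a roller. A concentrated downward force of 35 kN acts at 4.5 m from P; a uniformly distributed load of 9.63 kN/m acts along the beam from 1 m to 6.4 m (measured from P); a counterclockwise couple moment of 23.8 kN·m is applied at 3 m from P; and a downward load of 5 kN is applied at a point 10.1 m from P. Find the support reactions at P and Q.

P_x = 0, P_y = 57.13 kN, Q_y = 34.87 kN

Resultant of the distributed load: 9.63 × 5.4 = 52.002 kN at 3.7 m from P.
Taking moments about P: Q_y·10.8 − 35·4.5 − (9.63·5.4)·3.7 + 23.8 − 5·10.1 = 0 → Q_y = 376.6074/10.8 = 34.8711 ≈ 34.87 kN.
ΣF_y = 0: P_y + 34.8711 − 35 − 9.63·5.4 − 5 = 0 → P_y = 57.13 kN.
ΣF_x = 0: no horizontal applied forces, so P_x = 0.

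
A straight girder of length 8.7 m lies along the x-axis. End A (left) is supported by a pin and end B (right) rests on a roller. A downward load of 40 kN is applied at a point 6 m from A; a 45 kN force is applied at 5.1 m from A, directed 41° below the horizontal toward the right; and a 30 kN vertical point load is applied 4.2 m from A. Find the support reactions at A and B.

A_x = -33.96 kN, A_y = 40.15 kN, B_y = 59.38 kN

Moments about A: B_y·8.7 − 40·6 − 45·sin41°·5.1 − 30·4.2 = 0 → B_y = 516.566/8.7 = 59.3754 ≈ 59.38 kN.
ΣF_y = 0: A_y + 59.3754 − 40 − 45·sin41° − 30 = 0 → A_y = 40.15 kN.
ΣF_x = 0: A_x + 45·cos41° = 0 → A_x = -33.96 kN.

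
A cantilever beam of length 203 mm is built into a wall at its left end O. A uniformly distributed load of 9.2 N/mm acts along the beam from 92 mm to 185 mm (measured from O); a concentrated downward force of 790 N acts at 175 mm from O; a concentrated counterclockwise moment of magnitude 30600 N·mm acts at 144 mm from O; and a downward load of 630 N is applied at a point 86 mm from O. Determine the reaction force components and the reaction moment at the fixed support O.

Resultant of the distributed load: 9.2 × 93 = 855.6 N at 138.5 mm from O.
ΣF_x = 0: O_x = 0.
ΣF_y = 0: O_y − 9.2·93 − 790 − 630 = 0 → O_y = 2276 N.
ΣM about O: M_O − (9.2·93)·138.5 − 790·175 + 30600 − 630·86 = 0 → M_O = 280300 N·mm.

O_x = 0, O_y = 2276 N, M_O = 280300 N·mm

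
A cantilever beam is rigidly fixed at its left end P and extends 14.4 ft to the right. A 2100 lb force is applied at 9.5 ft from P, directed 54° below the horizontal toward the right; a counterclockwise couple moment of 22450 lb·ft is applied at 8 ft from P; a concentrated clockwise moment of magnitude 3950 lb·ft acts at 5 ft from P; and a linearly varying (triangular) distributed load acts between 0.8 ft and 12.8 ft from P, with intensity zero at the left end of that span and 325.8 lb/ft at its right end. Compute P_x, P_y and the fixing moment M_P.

P_x = -1234 lb, P_y = 3654 lb, M_P = 14840 lb·ft

Resultant of the triangular load: ½ × 325.8 × 12 = 1954.8 lb, acting at 8.8 ft from P (one-third of the span from the peak).
ΣF_x = 0: P_x + 2100·cos54° = 0 → P_x = -1234 lb.
ΣF_y = 0: P_y − 2100·sin54° − ½·325.8·12 = 0 → P_y = 3654 lb.
ΣM about P: M_P − 2100·sin54°·9.5 + 22450 − 3950 − (½·325.8·12)·8.8 = 0 → M_P = 14840 lb·ft.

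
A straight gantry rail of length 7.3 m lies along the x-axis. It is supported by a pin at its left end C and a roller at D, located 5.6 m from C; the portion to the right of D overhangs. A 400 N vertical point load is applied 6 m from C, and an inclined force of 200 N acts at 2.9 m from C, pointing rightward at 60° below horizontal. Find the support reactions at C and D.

C_x = -100.0 N, C_y = 54.94 N, D_y = 518.3 N

Taking moments about C: D_y·5.6 − 400·6 − 200·sin60°·2.9 = 0 → D_y = 2902.29/5.6 = 518.266 ≈ 518.3 N.
ΣF_y = 0: C_y + 518.266 − 400 − 200·sin60° = 0 → C_y = 54.94 N.
ΣF_x = 0: C_x + 200·cos60° = 0 → C_x = -100.0 N.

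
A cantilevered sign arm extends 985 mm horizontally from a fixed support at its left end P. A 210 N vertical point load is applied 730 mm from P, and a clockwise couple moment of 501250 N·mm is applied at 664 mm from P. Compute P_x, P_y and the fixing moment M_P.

ΣF_x = 0: P_x = 0.
ΣF_y = 0: P_y − 210 = 0 → P_y = 210.0 N.
ΣM about P: M_P − 210·730 − 501250 = 0 → M_P = 654600 N·mm.

P_x = 0, P_y = 210.0 N, M_P = 654600 N·mm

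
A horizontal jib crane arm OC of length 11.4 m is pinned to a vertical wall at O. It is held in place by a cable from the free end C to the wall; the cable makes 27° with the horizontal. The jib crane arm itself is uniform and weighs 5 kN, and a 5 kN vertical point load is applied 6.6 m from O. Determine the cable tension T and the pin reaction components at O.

ΣM about O: T·sin27°·11.4 − 5·5.7 − 5·6.6 = 0 → T = 61.5/(11.4·0.45399) = 11.8829 ≈ 11.88 kN.
ΣF_x = 0: O_x − T·cos27° = 0 → O_x = 11.8829 × 0.891007 = 10.59 kN.
ΣF_y = 0: O_y + T·sin27° − 5 − 5 = 0 → O_y = 10 − 11.8829 × 0.45399 = 4.605 kN.

T = 11.88 kN, O_x = 10.59 kN, O_y = 4.605 kN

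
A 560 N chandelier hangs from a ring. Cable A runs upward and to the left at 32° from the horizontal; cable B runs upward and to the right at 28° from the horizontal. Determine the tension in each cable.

ΣF_x = 0: −T_A·cos32° + T_B·cos28° = 0 → T_B = 0.960474·T_A.
ΣF_y = 0: T_A·sin32° + T_B·sin28° = 560.
Substitute: T_A·(0.529919 + 0.960474·0.469472) = 560 → T_A = 570.942 ≈ 570.9 N.
Then T_B = 0.960474 × 570.942 = 548.4 N.

T_A = 570.9 N, T_B = 548.4 N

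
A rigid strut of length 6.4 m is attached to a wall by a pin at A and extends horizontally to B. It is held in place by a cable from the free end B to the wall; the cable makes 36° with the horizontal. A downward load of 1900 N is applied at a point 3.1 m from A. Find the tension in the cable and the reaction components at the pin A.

ΣM about A: T·sin36°·6.4 − 1900·3.1 = 0 → T = 5890/(6.4·0.587785) = 1565.73 ≈ 1566 N.
ΣF_x = 0: A_x − T·cos36° = 0 → A_x = 1565.73 × 0.809017 = 1267 N.
ΣF_y = 0: A_y + T·sin36° − 1900 = 0 → A_y = 1900 − 1565.73 × 0.587785 = 979.7 N.

T = 1566 N, A_x = 1267 N, A_y = 979.7 N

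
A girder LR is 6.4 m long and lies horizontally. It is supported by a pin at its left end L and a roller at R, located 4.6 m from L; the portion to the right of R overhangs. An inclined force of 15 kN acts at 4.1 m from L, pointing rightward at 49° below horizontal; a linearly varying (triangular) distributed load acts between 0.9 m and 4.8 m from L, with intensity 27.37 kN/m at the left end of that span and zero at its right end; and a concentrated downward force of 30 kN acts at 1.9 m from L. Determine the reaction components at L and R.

L_x = -9.841 kN, L_y = 46.69 kN, R_y = 48.01 kN

Resultant of the triangular load: ½ × 27.37 × 3.9 = 53.3715 kN, acting at 2.2 m from L (one-third of the span from the peak).
ΣM about L: R_y·4.6 − 15·sin49°·4.1 − (½·27.37·3.9)·2.2 − 30·1.9 = 0 → R_y = 220.832/4.6 = 48.007 ≈ 48.01 kN.
ΣF_y = 0: L_y + 48.007 − 15·sin49° − ½·27.37·3.9 − 30 = 0 → L_y = 46.69 kN.
ΣF_x = 0: L_x + 15·cos49° = 0 → L_x = -9.841 kN.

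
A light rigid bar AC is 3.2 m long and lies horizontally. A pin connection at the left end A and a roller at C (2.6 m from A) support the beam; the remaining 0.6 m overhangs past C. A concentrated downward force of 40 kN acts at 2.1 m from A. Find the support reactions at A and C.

A_x = 0, A_y = 7.692 kN, C_y = 32.31 kN

Taking moments about A: C_y·2.6 − 40·2.1 = 0 → C_y = 84/2.6 = 32.3077 ≈ 32.31 kN.
ΣF_y = 0: A_y + 32.3077 − 40 = 0 → A_y = 7.692 kN.
ΣF_x = 0: no horizontal applied forces, so A_x = 0.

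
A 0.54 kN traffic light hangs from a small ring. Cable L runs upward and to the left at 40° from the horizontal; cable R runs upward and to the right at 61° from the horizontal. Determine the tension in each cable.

ΣF_x = 0: −T_L·cos40° + T_R·cos61° = 0 → T_R = 1.58009·T_L.
ΣF_y = 0: T_L·sin40° + T_R·sin61° = 0.54.
Substitute: T_L·(0.642788 + 1.58009·0.87462) = 0.54 → T_L = 0.266697 ≈ 0.2667 kN.
Then T_R = 1.58009 × 0.266697 = 0.4214 kN.

T_L = 0.2667 kN, T_R = 0.4214 kN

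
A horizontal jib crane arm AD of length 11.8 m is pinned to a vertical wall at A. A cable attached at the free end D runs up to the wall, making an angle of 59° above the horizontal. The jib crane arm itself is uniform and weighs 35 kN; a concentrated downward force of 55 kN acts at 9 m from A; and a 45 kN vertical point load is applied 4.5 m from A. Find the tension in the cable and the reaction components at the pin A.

ΣM about A: T·sin59°·11.8 − 35·5.9 − 55·9 − 45·4.5 = 0 → T = 904/(11.8·0.857167) = 89.376 ≈ 89.38 kN.
ΣF_x = 0: A_x − T·cos59° = 0 → A_x = 89.376 × 0.515038 = 46.03 kN.
ΣF_y = 0: A_y + T·sin59° − 35 − 55 − 45 = 0 → A_y = 135 − 89.376 × 0.857167 = 58.39 kN.

T = 89.38 kN, A_x = 46.03 kN, A_y = 58.39 kN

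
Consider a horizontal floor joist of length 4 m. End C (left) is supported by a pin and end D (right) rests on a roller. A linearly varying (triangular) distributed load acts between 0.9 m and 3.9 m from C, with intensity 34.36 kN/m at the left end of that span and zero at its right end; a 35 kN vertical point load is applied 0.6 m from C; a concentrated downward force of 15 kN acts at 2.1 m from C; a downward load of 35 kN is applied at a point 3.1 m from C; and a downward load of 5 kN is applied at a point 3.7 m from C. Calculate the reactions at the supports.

Resultant of the triangular load: ½ × 34.36 × 3 = 51.54 kN, acting at 1.9 m from C (one-third of the span from the peak).
Moments about C: D_y·4 − (½·34.36·3)·1.9 − 35·0.6 − 15·2.1 − 35·3.1 − 5·3.7 = 0 → D_y = 277.426/4 = 69.3565 ≈ 69.36 kN.
ΣF_y = 0: C_y + 69.3565 − ½·34.36·3 − 35 − 15 − 35 − 5 = 0 → C_y = 72.18 kN.
ΣF_x = 0: no horizontal applied forces, so C_x = 0.

C_x = 0, C_y = 72.18 kN, D_y = 69.36 kN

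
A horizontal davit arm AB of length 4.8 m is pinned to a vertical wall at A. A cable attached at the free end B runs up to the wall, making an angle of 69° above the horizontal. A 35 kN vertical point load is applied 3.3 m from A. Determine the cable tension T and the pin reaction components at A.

ΣM about A: T·sin69°·4.8 − 35·3.3 = 0 → T = 115.5/(4.8·0.93358) = 25.7744 ≈ 25.77 kN.
ΣF_x = 0: A_x − T·cos69° = 0 → A_x = 25.7744 × 0.358368 = 9.237 kN.
ΣF_y = 0: A_y + T·sin69° − 35 = 0 → A_y = 35 − 25.7744 × 0.93358 = 10.94 kN.

T = 25.77 kN, A_x = 9.237 kN, A_y = 10.94 kN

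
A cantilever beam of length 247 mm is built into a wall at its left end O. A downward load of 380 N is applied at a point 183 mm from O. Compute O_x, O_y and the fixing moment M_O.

ΣF_x = 0: O_x = 0.
ΣF_y = 0: O_y − 380 = 0 → O_y = 380.0 N.
ΣM about O: M_O − 380·183 = 0 → M_O = 69540 N·mm.

O_x = 0, O_y = 380.0 N, M_O = 69540 N·mm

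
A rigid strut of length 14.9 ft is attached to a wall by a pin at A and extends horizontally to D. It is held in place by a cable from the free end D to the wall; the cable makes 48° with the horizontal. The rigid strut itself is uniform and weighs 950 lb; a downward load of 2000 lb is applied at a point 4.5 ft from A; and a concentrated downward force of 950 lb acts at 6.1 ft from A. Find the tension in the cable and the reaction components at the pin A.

ΣM about A: T·sin48°·14.9 − 950·7.45 − 2000·4.5 − 950·6.1 = 0 → T = 21872.5/(14.9·0.743145) = 1975.33 ≈ 1975 lb.
ΣF_x = 0: A_x − T·cos48° = 0 → A_x = 1975.33 × 0.669131 = 1322 lb.
ΣF_y = 0: A_y + T·sin48° − 950 − 2000 − 950 = 0 → A_y = 3900 − 1975.33 × 0.743145 = 2432 lb.

T = 1975 lb, A_x = 1322 lb, A_y = 2432 lb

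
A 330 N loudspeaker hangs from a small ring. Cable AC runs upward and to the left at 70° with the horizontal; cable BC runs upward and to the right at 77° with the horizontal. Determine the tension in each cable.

T_AC = 136.3 N, T_BC = 207.2 N

ΣF_x = 0: −T_AC·cos70° + T_BC·cos77° = 0 → T_BC = 1.52042·T_AC.
ΣF_y = 0: T_AC·sin70° + T_BC·sin77° = 330.
Substitute: T_AC·(0.939693 + 1.52042·0.97437) = 330 → T_AC = 136.299 ≈ 136.3 N.
Then T_BC = 1.52042 × 136.299 = 207.2 N.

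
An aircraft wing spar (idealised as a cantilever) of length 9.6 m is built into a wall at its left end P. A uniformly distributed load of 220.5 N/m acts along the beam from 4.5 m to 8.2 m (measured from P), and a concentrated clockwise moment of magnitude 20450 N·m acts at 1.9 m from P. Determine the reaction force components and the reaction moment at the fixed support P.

Resultant of the distributed load: 220.5 × 3.7 = 815.85 N at 6.35 m from P.
ΣF_x = 0: P_x = 0.
ΣF_y = 0: P_y − 220.5·3.7 = 0 → P_y = 815.8 N.
ΣM about P: M_P − (220.5·3.7)·6.35 − 20450 = 0 → M_P = 25630 N·m.

P_x = 0, P_y = 815.8 N, M_P = 25630 N·m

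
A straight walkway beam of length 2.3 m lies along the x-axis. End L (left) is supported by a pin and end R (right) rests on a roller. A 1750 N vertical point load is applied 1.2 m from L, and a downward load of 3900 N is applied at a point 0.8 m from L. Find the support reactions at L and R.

L_x = 0, L_y = 3380 N, R_y = 2270 N

Taking moments about L: R_y·2.3 − 1750·1.2 − 3900·0.8 = 0 → R_y = 5220/2.3 = 2269.57 ≈ 2270 N.
ΣF_y = 0: L_y + 2269.57 − 1750 − 3900 = 0 → L_y = 3380 N.
ΣF_x = 0: no horizontal applied forces, so L_x = 0.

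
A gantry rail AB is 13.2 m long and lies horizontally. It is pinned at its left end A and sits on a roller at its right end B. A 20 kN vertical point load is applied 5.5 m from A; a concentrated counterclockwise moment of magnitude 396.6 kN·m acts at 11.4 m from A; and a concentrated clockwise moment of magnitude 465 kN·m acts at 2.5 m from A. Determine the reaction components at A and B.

Moments about A: B_y·13.2 − 20·5.5 + 396.6 − 465 = 0 → B_y = 178.4/13.2 = 13.5152 ≈ 13.52 kN.
ΣF_y = 0: A_y + 13.5152 − 20 = 0 → A_y = 6.485 kN.
ΣF_x = 0: no horizontal applied forces, so A_x = 0.

A_x = 0, A_y = 6.485 kN, B_y = 13.52 kN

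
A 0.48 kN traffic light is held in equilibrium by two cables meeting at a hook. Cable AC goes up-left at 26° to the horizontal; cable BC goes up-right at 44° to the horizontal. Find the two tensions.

T_AC = 0.3674 kN, T_BC = 0.4591 kN

ΣF_x = 0: −T_AC·cos26° + T_BC·cos44° = 0 → T_BC = 1.24947·T_AC.
ΣF_y = 0: T_AC·sin26° + T_BC·sin44° = 0.48.
Substitute: T_AC·(0.438371 + 1.24947·0.694658) = 0.48 → T_AC = 0.367443 ≈ 0.3674 kN.
Then T_BC = 1.24947 × 0.367443 = 0.4591 kN.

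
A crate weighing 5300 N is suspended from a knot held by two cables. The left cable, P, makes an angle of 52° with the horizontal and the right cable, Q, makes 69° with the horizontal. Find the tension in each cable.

T_P = 2216 N, T_Q = 3807 N

ΣF_x = 0: −T_P·cos52° + T_Q·cos69° = 0 → T_Q = 1.71796·T_P.
ΣF_y = 0: T_P·sin52° + T_Q·sin69° = 5300.
Substitute: T_P·(0.788011 + 1.71796·0.93358) = 5300 → T_P = 2215.84 ≈ 2216 N.
Then T_Q = 1.71796 × 2215.84 = 3807 N.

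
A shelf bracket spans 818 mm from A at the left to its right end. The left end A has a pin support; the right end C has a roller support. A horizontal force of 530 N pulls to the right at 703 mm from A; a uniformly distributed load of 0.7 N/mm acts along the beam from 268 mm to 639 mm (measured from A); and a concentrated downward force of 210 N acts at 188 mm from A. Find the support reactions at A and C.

Resultant of the distributed load: 0.7 × 371 = 259.7 N at 453.5 mm from A.
Moments about A: C_y·818 − (0.7·371)·453.5 − 210·188 = 0 → C_y = 157253.95/818 = 192.242 ≈ 192.2 N.
ΣF_y = 0: A_y + 192.242 − 0.7·371 − 210 = 0 → A_y = 277.5 N.
ΣF_x = 0: A_x + 530 = 0 → A_x = -530.0 N.

A_x = -530.0 N, A_y = 277.5 N, C_y = 192.2 N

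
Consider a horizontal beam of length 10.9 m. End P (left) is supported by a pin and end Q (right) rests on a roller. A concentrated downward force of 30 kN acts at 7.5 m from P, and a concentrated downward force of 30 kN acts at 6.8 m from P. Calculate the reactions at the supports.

Moments about P: Q_y·10.9 − 30·7.5 − 30·6.8 = 0 → Q_y = 429/10.9 = 39.3578 ≈ 39.36 kN.
ΣF_y = 0: P_y + 39.3578 − 30 − 30 = 0 → P_y = 20.64 kN.
ΣF_x = 0: no horizontal applied forces, so P_x = 0.

P_x = 0, P_y = 20.64 kN, Q_y = 39.36 kN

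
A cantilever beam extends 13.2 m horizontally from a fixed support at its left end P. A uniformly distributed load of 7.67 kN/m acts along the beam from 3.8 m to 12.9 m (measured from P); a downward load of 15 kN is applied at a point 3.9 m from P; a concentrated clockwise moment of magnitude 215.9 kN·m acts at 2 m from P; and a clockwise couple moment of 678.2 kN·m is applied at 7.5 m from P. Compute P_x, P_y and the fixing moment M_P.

P_x = 0, P_y = 84.80 kN, M_P = 1535 kN·m

Resultant of the distributed load: 7.67 × 9.1 = 69.797 kN at 8.35 m from P.
ΣF_x = 0: P_x = 0.
ΣF_y = 0: P_y − 7.67·9.1 − 15 = 0 → P_y = 84.80 kN.
ΣM about P: M_P − (7.67·9.1)·8.35 − 15·3.9 − 215.9 − 678.2 = 0 → M_P = 1535 kN·m.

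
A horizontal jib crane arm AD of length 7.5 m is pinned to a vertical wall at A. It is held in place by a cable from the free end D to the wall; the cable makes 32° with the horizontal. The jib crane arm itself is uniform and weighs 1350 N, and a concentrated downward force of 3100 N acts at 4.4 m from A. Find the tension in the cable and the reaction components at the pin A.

T = 4706 N, A_x = 3991 N, A_y = 1956 N

ΣM about A: T·sin32°·7.5 − 1350·3.75 − 3100·4.4 = 0 → T = 18702.5/(7.5·0.529919) = 4705.75 ≈ 4706 N.
ΣF_x = 0: A_x − T·cos32° = 0 → A_x = 4705.75 × 0.848048 = 3991 N.
ΣF_y = 0: A_y + T·sin32° − 1350 − 3100 = 0 → A_y = 4450 − 4705.75 × 0.529919 = 1956 N.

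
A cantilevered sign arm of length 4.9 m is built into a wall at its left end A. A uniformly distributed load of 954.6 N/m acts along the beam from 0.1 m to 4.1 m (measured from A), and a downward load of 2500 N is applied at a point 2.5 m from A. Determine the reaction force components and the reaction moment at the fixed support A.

A_x = 0, A_y = 6318 N, M_A = 14270 N·m

Resultant of the distributed load: 954.6 × 4 = 3818.4 N at 2.1 m from A.
ΣF_x = 0: A_x = 0.
ΣF_y = 0: A_y − 954.6·4 − 2500 = 0 → A_y = 6318 N.
ΣM about A: M_A − (954.6·4)·2.1 − 2500·2.5 = 0 → M_A = 14270 N·m.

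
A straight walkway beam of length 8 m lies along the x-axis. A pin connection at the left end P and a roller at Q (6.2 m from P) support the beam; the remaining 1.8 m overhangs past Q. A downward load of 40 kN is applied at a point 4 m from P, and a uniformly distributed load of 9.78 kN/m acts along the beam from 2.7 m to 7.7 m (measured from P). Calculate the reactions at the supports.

P_x = 0, P_y = 22.08 kN, Q_y = 66.82 kN

Resultant of the distributed load: 9.78 × 5 = 48.9 kN at 5.2 m from P.
ΣM about P: Q_y·6.2 − 40·4 − (9.78·5)·5.2 = 0 → Q_y = 414.28/6.2 = 66.8194 ≈ 66.82 kN.
ΣF_y = 0: P_y + 66.8194 − 40 − 9.78·5 = 0 → P_y = 22.08 kN.
ΣF_x = 0: no horizontal applied forces, so P_x = 0.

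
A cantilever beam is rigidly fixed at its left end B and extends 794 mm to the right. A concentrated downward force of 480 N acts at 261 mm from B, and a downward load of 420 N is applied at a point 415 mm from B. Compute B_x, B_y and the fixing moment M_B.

B_x = 0, B_y = 900.0 N, M_B = 299600 N·mm

ΣF_x = 0: B_x = 0.
ΣF_y = 0: B_y − 480 − 420 = 0 → B_y = 900.0 N.
ΣM about B: M_B − 480·261 − 420·415 = 0 → M_B = 299600 N·mm.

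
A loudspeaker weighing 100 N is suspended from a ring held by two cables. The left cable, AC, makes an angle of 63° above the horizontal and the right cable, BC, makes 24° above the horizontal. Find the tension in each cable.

T_AC = 91.48 N, T_BC = 45.46 N

ΣF_x = 0: −T_AC·cos63° + T_BC·cos24° = 0 → T_BC = 0.496954·T_AC.
ΣF_y = 0: T_AC·sin63° + T_BC·sin24° = 100.
Substitute: T_AC·(0.891007 + 0.496954·0.406737) = 100 → T_AC = 91.4799 ≈ 91.48 N.
Then T_BC = 0.496954 × 91.4799 = 45.46 N.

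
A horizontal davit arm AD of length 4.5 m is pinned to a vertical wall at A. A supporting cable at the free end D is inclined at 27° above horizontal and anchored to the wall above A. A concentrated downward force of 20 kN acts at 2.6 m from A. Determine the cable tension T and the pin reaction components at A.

T = 25.45 kN, A_x = 22.68 kN, A_y = 8.444 kN

ΣM about A: T·sin27°·4.5 − 20·2.6 = 0 → T = 52/(4.5·0.45399) = 25.4533 ≈ 25.45 kN.
ΣF_x = 0: A_x − T·cos27° = 0 → A_x = 25.4533 × 0.891007 = 22.68 kN.
ΣF_y = 0: A_y + T·sin27° − 20 = 0 → A_y = 20 − 25.4533 × 0.45399 = 8.444 kN.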